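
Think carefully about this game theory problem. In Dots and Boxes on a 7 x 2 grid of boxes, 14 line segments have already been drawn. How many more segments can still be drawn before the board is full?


Grid: 7 x 2 boxes, i.e. 8 rows and 3 columns of dots.
Horizontal edges: (rows + 1) * cols = 8 * 2 = 16
Vertical edges: rows * (cols + 1) = 7 * 3 = 21
Total edges: 16 + 21 = 37
Edges drawn: 14
Remaining: 37 - 14 = 23

23


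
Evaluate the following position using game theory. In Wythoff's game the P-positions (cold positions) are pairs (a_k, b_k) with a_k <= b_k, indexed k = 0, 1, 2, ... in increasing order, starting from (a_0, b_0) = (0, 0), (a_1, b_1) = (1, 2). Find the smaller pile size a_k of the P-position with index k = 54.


By Wythoff's theorem, a_k = floor(k * phi) and b_k = floor(k * phi^2) = a_k + k, where phi = (1 + sqrt(5))/2 is the golden ratio.
phi = (1 + sqrt(5))/2 = 1.618034
k = 54
k * phi = 54 * 1.618034 = 87.373835
a_54 = floor(k * phi) = 87

87


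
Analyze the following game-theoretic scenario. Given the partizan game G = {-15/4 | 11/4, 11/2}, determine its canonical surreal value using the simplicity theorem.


Left options: {-15/4}, max = -15/4
Right options: {11/4, 11/2}, min = 11/4
All options are numbers and max(Left) < min(Right), so by the simplicity theorem the value is the simplest (earliest-born) number strictly between -15/4 and 11/4.
Integers -3 through 2 all lie strictly between -15/4 and 11/4.
Among integers, the simplest (lowest birthday = smallest |n|; 0 is born on day 0, +-n on day n) is 0.
No non-integer in the interval can be simpler: if x is a non-integer in the interval, then floor(x) or ceil(x) also lies in the interval (the interval contains an integer), and both are proper prefixes of x's sign expansion, i.e. born earlier. So the game value is 0.
Game value = 0

0


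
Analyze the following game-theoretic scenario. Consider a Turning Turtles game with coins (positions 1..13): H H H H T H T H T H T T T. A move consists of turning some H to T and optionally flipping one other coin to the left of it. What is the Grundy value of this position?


Coins: H H H H T H T H T H T T T
Key fact: a single head at position k behaves exactly like a Nim heap of size k (turning it to T and optionally flipping a coin at j < k corresponds to moving the heap from k to j, or to 0), and heads combine as a disjunctive sum (two heads at the same place would cancel, matching j XOR j = 0). So the Nim-value is the XOR of the 1-indexed positions of the heads.
Face-up positions (1-indexed): [1, 2, 3, 4, 6, 8, 10]
XOR 0 with 1: 0 XOR 1 = 1
XOR 1 with 2: 1 XOR 2 = 3
XOR 3 with 3: 3 XOR 3 = 0
XOR 0 with 4: 0 XOR 4 = 4
XOR 4 with 6: 4 XOR 6 = 2
XOR 2 with 8: 2 XOR 8 = 10
XOR 10 with 10: 10 XOR 10 = 0
Nim-value = 0

0


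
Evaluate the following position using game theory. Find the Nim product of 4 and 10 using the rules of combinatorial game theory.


Nim multiplication is bilinear over XOR: (u XOR v) * w = (u*w) XOR (v*w).
So we split each operand into its bit components and XOR the pairwise Nim products.
4 = 4 (as XOR of powers of 2).
10 = 2 + 8 (as XOR of powers of 2).
Using the standard Nim-product table on single bits:
  2*2 = 3,   2*4 = 8,   2*8 = 12,
  4*4 = 6,   4*8 = 11,  8*8 = 13,
and  1*x = x (identity), k*l = l*k (commutative).
Pairwise Nim products:
  4 * 2 = 8
  4 * 8 = 11
XOR them: 8 XOR 11 = 3.
Result: 4 * 10 = 3 (in Nim).

3


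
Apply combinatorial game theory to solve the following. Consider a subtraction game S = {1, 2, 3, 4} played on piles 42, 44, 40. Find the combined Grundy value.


Subtraction set: {1, 2, 3, 4}
For this subtraction set, G(n) = n mod 5 (period = max + 1 = 5).
Pile 1 (size 42): G(42) = 42 mod 5 = 2
Pile 2 (size 44): G(44) = 44 mod 5 = 4
Pile 3 (size 40): G(40) = 40 mod 5 = 0
Total Grundy value = XOR of all: 2 XOR 4 XOR 0 = 6

6


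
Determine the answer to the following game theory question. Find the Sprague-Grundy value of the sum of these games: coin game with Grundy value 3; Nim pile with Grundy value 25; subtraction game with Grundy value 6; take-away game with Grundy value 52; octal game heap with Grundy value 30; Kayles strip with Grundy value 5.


By the Sprague-Grundy theorem, the Grundy value of a sum of games is the XOR of individual Grundy values.
coin game: Grundy value = 3. Running XOR: 0 XOR 3 = 3
Nim pile: Grundy value = 25. Running XOR: 3 XOR 25 = 26
subtraction game: Grundy value = 6. Running XOR: 26 XOR 6 = 28
take-away game: Grundy value = 52. Running XOR: 28 XOR 52 = 40
octal game heap: Grundy value = 30. Running XOR: 40 XOR 30 = 54
Kayles strip: Grundy value = 5. Running XOR: 54 XOR 5 = 51
The combined Grundy value is 51.

51


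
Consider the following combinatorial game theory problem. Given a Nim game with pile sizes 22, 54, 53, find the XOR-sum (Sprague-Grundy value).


We need the XOR (exclusive or) of all pile sizes.
After XOR-ing pile 1 (size 22): 0 XOR 22 = 22
After XOR-ing pile 2 (size 54): 22 XOR 54 = 32
After XOR-ing pile 3 (size 53): 32 XOR 53 = 21
The Nim-value of this position is 21.

21


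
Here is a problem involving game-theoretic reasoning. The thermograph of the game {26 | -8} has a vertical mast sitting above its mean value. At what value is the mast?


Game = {26 | -8}, a switch {a | b} with numbers a > b.
Its thermograph has left wall a - t and right wall b + t, which meet at t = (a - b)/2, where both equal (a + b)/2. So the mast (mean value) is at (a + b)/2.
Mean = (26 + (-8))/2 = 18/2 = 9

9


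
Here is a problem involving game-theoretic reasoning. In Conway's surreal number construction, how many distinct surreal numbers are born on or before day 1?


Day 0: {|} = 0 is born. Count = 1.
Day n: the number of surreal numbers born by day n is 2^(n+1) - 1.
By day 0: 2^1 - 1 = 1
By day 1: 2^2 - 1 = 3
By day 1: 3 surreal numbers.

3


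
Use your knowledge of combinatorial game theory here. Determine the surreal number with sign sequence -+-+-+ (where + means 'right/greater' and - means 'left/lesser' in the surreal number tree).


Sign expansion: -+-+-+
Rule: track bounds (lo, hi), initially (-inf, +inf). On '+', the current value becomes lo and we move to the simplest number in (value, hi): value + 1 if hi = +inf, otherwise the midpoint (value + hi)/2. On '-', the current value becomes hi and we move to value - 1 if lo = -inf, otherwise the midpoint (lo + value)/2.
Start at 0.
Step 1: sign = -, move left. Bounds: (-inf, 0). Value = -1
Step 2: sign = +, move right. Bounds: (-1, 0). Value = -1/2
Step 3: sign = -, move left. Bounds: (-1, -1/2). Value = -3/4
Step 4: sign = +, move right. Bounds: (-3/4, -1/2). Value = -5/8
Step 5: sign = -, move left. Bounds: (-3/4, -5/8). Value = -11/16
Step 6: sign = +, move right. Bounds: (-11/16, -5/8). Value = -21/32
The surreal number with sign expansion -+-+-+ is -21/32.

-21/32


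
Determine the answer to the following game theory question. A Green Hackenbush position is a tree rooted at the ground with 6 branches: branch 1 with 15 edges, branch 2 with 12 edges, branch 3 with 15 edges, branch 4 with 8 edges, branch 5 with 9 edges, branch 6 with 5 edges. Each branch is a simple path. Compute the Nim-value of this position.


The tree has 6 branches from the ground vertex.
In Green Hackenbush, the Nim-value of a simple path of length k is k.
Branch 1: length 15, Nim-value = 15
Branch 2: length 12, Nim-value = 12
Branch 3: length 15, Nim-value = 15
Branch 4: length 8, Nim-value = 8
Branch 5: length 9, Nim-value = 9
Branch 6: length 5, Nim-value = 5
Total Nim-value = XOR of all branch values:
0 XOR 15 = 15
15 XOR 12 = 3
3 XOR 15 = 12
12 XOR 8 = 4
4 XOR 9 = 13
13 XOR 5 = 8
Nim-value of the tree = 8

8


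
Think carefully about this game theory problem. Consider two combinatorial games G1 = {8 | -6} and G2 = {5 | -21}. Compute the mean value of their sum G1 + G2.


G1 = {8 | -6}, G2 = {5 | -21}
Each is a switch {a | b} with numbers a > b; its mean value is (a + b)/2, and mean value is additive over game sums: m(G1 + G2) = m(G1) + m(G2).
Mean of G1 = (8 + (-6))/2 = 2/2 = 1
Mean of G2 = (5 + (-21))/2 = -16/2 = -8
Mean of G1 + G2 = 1 + -8 = -7

-7


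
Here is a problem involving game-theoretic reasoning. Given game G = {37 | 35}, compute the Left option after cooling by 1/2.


Original game: {37 | 35} (a switch {a | b} with a > b).
Cooling by t (for t below the temperature (a - b)/2 = 1) taxes each move by t: {a | b} cooled by t is {a - t | b + t}.
Cooling amount: t = 1/2
Cooled Left option: 37 - 1/2 = 73/2
Cooled Right option: 35 + 1/2 = 71/2
Cooled game: {73/2 | 71/2}
Left option = 73/2

73/2


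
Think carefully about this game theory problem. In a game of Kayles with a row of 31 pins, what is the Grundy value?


Kayles: a move removes 1 or 2 adjacent pins from a contiguous row.
Removing pins from a row of k leaves two independent rows (a, b) with a + b = k - 1 (one pin) or a + b = k - 2 (two pins); an end removal gives a = 0.
By Sprague-Grundy, G(k) = mex{ G(a) XOR G(b) } over all these splits. G(0) = 0.
G(1): splits (0,0):0^0=0 -> mex({0}) = 1
G(2): splits (0,1):0^1=1 (0,0):0^0=0 -> mex({0, 1}) = 2
G(3): splits (0,2):0^2=2 (1,1):1^1=0 (0,1):0^1=1 -> mex({0, 1, 2}) = 3
G(4): splits (0,3):0^3=3 (1,2):1^2=3 (0,2):0^2=2 (1,1):1^1=0 -> mex({0, 2, 3}) = 1
G(5): splits (0,4):0^1=1 (1,3):1^3=2 (2,2):2^2=0 (0,3):0^3=3 (1,2):1^2=3 -> mex({0, 1, 2, 3}) = 4
G(6) = mex({0, 1, 2, 4}) = 3
G(7) = mex({0, 1, 3, 4, 5}) = 2
G(8) = mex({0, 2, 3, 5, 6}) = 1
G(9) = mex({0, 1, 2, 3, 6, 7}) = 4
G(10) = mex({0, 1, 3, 4, 5, 7}) = 2
G(11) = mex({0, 1, 2, 3, 4, 5}) = 6
G(12) = mex({0, 1, 2, 3, 5, 6, 7}) = 4
G(13) = mex({0, 2, 3, 4, 6, 7}) = 1
G(14) = mex({0, 1, 4, 5, 6, 7}) = 2
G(15) = mex({0, 1, 2, 3, 4, 5, 6}) = 7
G(16) = mex({0, 2, 3, 5, 6, 7}) = 1
G(17) = mex({0, 1, 2, 3, 5, 6, 7}) = 4
G(18) = mex({0, 1, 2, 4, 5, 6}) = 3
G(19) = mex({0, 1, 3, 4, 5, 7}) = 2
G(20) = mex({0, 2, 3, 4, 5, 6, 7}) = 1
G(21) = mex({0, 1, 2, 3, 5, 6, 7}) = 4
G(22) = mex({0, 1, 2, 3, 4, 5, 7}) = 6
G(23) = mex({0, 1, 2, 3, 4, 5, 6}) = 7
G(24) = mex({0, 1, 2, 3, 5, 6, 7}) = 4
G(25) = mex({0, 2, 3, 4, 6, 7}) = 1
G(26) = mex({0, 1, 3, 4, 5, 6, 7}) = 2
G(27) = mex({0, 1, 2, 3, 4, 5, 6, 7}) = 8
G(28) = mex({0, 1, 2, 3, 4, 6, 7, 8}) = 5
G(29) = mex({0, 1, 2, 3, 5, 6, 7, 8, 9}) = 4
G(30) = mex({0, 1, 2, 3, 4, 5, 6, 9, 10}) = 7
G(31) = mex({0, 1, 3, 4, 5, 7, 10, 11}) = 2
Therefore G(31) = 2.

2


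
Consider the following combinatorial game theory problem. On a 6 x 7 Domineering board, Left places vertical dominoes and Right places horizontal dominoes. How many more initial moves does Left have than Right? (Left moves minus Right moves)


Board is 6 x 7 (rows x cols).
Left (vertical) placements: (rows-1) * cols = 5 * 7 = 35
Right (horizontal) placements: rows * (cols-1) = 6 * 6 = 36
Advantage = Left - Right = 35 - 36 = -1

-1


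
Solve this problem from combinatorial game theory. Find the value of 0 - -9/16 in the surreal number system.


x = 0, y = -9/16
Converting to common denominator: 16
x = 0/16, y = -9/16
x - y = 0 - -9/16 = 9/16

9/16


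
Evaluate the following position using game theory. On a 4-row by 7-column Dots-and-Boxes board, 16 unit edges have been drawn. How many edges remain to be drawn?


Grid: 4 x 7 boxes, i.e. 5 rows and 8 columns of dots.
Horizontal edges: (rows + 1) * cols = 5 * 7 = 35
Vertical edges: rows * (cols + 1) = 4 * 8 = 32
Total edges: 35 + 32 = 67
Edges drawn: 16
Remaining: 67 - 16 = 51

51


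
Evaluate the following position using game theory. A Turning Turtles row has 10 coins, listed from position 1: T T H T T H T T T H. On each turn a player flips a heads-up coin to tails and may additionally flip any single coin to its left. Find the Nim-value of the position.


Coins: T T H T T H T T T H
Key fact: a single head at position k behaves exactly like a Nim heap of size k (turning it to T and optionally flipping a coin at j < k corresponds to moving the heap from k to j, or to 0), and heads combine as a disjunctive sum (two heads at the same place would cancel, matching j XOR j = 0). So the Nim-value is the XOR of the 1-indexed positions of the heads.
Face-up positions (1-indexed): [3, 6, 10]
XOR 0 with 3: 0 XOR 3 = 3
XOR 3 with 6: 3 XOR 6 = 5
XOR 5 with 10: 5 XOR 10 = 15
Nim-value = 15

15


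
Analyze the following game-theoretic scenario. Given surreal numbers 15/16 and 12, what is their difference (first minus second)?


x = 15/16, y = 12
Converting to common denominator: 16
x = 15/16, y = 192/16
x - y = 15/16 - 12 = -177/16

-177/16


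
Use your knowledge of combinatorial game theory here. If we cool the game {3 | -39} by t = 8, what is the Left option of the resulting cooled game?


Original game: {3 | -39} (a switch {a | b} with a > b).
Cooling by t (for t below the temperature (a - b)/2 = 21) taxes each move by t: {a | b} cooled by t is {a - t | b + t}.
Cooling amount: t = 8
Cooled Left option: 3 - 8 = -5
Cooled Right option: -39 + 8 = -31
Cooled game: {-5 | -31}
Left option = -5

-5


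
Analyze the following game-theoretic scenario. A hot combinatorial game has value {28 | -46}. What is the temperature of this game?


The game is {28 | -46}, a switch {a | b} with numbers a > b.
Cooling {a | b} by t gives {a - t | b + t}, which stops being hot when a - t = b + t, i.e. at t = (a - b)/2. So the temperature of a switch is (a - b)/2.
Temperature = (Left option - Right option) / 2
= (28 - (-46)) / 2
= 74 / 2
= 37

37


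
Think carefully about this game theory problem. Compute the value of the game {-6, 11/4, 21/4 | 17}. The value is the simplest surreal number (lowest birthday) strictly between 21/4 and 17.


Left options: {-6, 11/4, 21/4}, max = 21/4
Right options: {17}, min = 17
All options are numbers and max(Left) < min(Right), so by the simplicity theorem the value is the simplest (earliest-born) number strictly between 21/4 and 17.
Integers 6 through 16 all lie strictly between 21/4 and 17.
Among integers, the simplest (lowest birthday = smallest |n|; 0 is born on day 0, +-n on day n) is 6.
No non-integer in the interval can be simpler: if x is a non-integer in the interval, then floor(x) or ceil(x) also lies in the interval (the interval contains an integer), and both are proper prefixes of x's sign expansion, i.e. born earlier. So the game value is 6.
Game value = 6

6


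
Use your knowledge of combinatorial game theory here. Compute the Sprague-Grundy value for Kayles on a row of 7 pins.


Kayles: a move removes 1 or 2 adjacent pins from a contiguous row.
Removing pins from a row of k leaves two independent rows (a, b) with a + b = k - 1 (one pin) or a + b = k - 2 (two pins); an end removal gives a = 0.
By Sprague-Grundy, G(k) = mex{ G(a) XOR G(b) } over all these splits. G(0) = 0.
G(1): splits (0,0):0^0=0 -> mex({0}) = 1
G(2): splits (0,1):0^1=1 (0,0):0^0=0 -> mex({0, 1}) = 2
G(3): splits (0,2):0^2=2 (1,1):1^1=0 (0,1):0^1=1 -> mex({0, 1, 2}) = 3
G(4): splits (0,3):0^3=3 (1,2):1^2=3 (0,2):0^2=2 (1,1):1^1=0 -> mex({0, 2, 3}) = 1
G(5): splits (0,4):0^1=1 (1,3):1^3=2 (2,2):2^2=0 (0,3):0^3=3 (1,2):1^2=3 -> mex({0, 1, 2, 3}) = 4
G(6) = mex({0, 1, 2, 4}) = 3
G(7) = mex({0, 1, 3, 4, 5}) = 2
Therefore G(7) = 2.

2


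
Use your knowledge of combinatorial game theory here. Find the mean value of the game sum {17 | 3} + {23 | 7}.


G1 = {17 | 3}, G2 = {23 | 7}
Each is a switch {a | b} with numbers a > b; its mean value is (a + b)/2, and mean value is additive over game sums: m(G1 + G2) = m(G1) + m(G2).
Mean of G1 = (17 + (3))/2 = 20/2 = 10
Mean of G2 = (23 + (7))/2 = 30/2 = 15
Mean of G1 + G2 = 10 + 15 = 25

25


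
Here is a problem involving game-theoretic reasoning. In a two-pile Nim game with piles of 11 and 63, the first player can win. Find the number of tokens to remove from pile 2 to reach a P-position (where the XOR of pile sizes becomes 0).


Piles: 11 and 63
Current XOR: 11 XOR 63 = 52 (non-zero, so this is an N-position).
To make the XOR zero, we need to find a move that balances the piles.
For pile 2 (size 63): target = 63 XOR 52 = 11
We reduce pile 2 from 63 to 11.
Tokens removed: 63 - 11 = 52
Verification: 11 XOR 11 = 0

52


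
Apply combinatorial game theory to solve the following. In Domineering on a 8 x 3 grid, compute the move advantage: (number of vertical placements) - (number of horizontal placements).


Board is 8 x 3 (rows x cols).
Left (vertical) placements: (rows-1) * cols = 7 * 3 = 21
Right (horizontal) placements: rows * (cols-1) = 8 * 2 = 16
Advantage = Left - Right = 21 - 16 = 5

5


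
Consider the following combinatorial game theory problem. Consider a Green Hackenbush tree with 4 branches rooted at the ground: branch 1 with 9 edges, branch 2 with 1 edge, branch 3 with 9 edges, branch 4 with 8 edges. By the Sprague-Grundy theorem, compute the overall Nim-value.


The tree has 4 branches from the ground vertex.
In Green Hackenbush, the Nim-value of a simple path of length k is k.
Branch 1: length 9, Nim-value = 9
Branch 2: length 1, Nim-value = 1
Branch 3: length 9, Nim-value = 9
Branch 4: length 8, Nim-value = 8
Total Nim-value = XOR of all branch values:
0 XOR 9 = 9
9 XOR 1 = 8
8 XOR 9 = 1
1 XOR 8 = 9
Nim-value of the tree = 9

9


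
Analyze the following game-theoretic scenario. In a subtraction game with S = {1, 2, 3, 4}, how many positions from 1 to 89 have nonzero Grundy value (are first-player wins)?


Subtraction set S = {1, 2, 3, 4}, so G(n) = n mod 5.
G(n) = 0 when n is a multiple of 5.
Multiples of 5 in [1, 89]: 17
N-positions (nonzero Grundy) = 89 - 17 = 72

72


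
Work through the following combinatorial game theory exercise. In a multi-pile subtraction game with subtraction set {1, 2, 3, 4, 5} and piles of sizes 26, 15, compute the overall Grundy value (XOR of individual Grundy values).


Subtraction set: {1, 2, 3, 4, 5}
For this subtraction set, G(n) = n mod 6 (period = max + 1 = 6).
Pile 1 (size 26): G(26) = 26 mod 6 = 2
Pile 2 (size 15): G(15) = 15 mod 6 = 3
Total Grundy value = XOR of all: 2 XOR 3 = 1

1


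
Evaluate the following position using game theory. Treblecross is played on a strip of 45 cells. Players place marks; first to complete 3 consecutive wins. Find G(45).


Treblecross: place X on empty cells; 3-in-a-row wins.
Playing within two cells of an existing X lets the opponent win at once, so sensible play treats the cells i-2..i+2 around each X as dead. The player left with no safe cell loses, so this is a normal-play take-away game on strips of safe cells.
Placing X at cell i (0-indexed) of a strip of k safe cells leaves independent strips of sizes max(0, i-2) and max(0, k-i-3). Hence G(k) = mex{ G(max(0,i-2)) XOR G(max(0,k-i-3)) : 0 <= i < k }, with G(0) = 0.
G(1): splits (0,0):0^0=0 -> mex({0}) = 1
G(2): splits (0,0):0^0=0 -> mex({0}) = 1
G(3): splits (0,0):0^0=0 -> mex({0}) = 1
G(4): splits (0,1):0^1=1 (0,0):0^0=0 -> mex({0, 1}) = 2
G(5): splits (0,2):0^1=1 (0,1):0^1=1 (0,0):0^0=0 -> mex({0, 1}) = 2
G(6) = mex({1}) = 0
G(7) = mex({0, 1, 2}) = 3
G(8) = mex({0, 1, 2}) = 3
G(9) = mex({0, 2}) = 1
G(10) = mex({0, 2, 3}) = 1
G(11) = mex({0, 3}) = 1
G(12) = mex({1, 3}) = 0
G(13) = mex({0, 1, 2, 3}) = 4
G(14) = mex({0, 1, 2}) = 3
G(15) = mex({0, 1, 2}) = 3
G(16) = mex({0, 1, 2, 4}) = 3
G(17) = mex({0, 1, 3, 4}) = 2
G(18) = mex({0, 1, 3, 4}) = 2
G(19) = mex({0, 1, 3, 5}) = 2
G(20) = mex({0, 1, 2, 3, 5}) = 4
G(21) = mex({0, 1, 2, 3, 5}) = 4
G(22) = mex({1, 2, 6}) = 0
G(23) = mex({0, 1, 2, 3, 4, 6}) = 5
G(24) = mex({0, 1, 2, 3, 4}) = 5
G(25) = mex({0, 1, 3, 4, 7}) = 2
G(26) = mex({0, 1, 3, 4, 5, 7}) = 2
G(27) = mex({0, 1, 3, 5}) = 2
G(28) = mex({0, 1, 2, 5}) = 3
G(29) = mex({0, 1, 2, 4, 5, 6}) = 3
G(30) = mex({1, 2, 4, 6}) = 0
G(31) = mex({0, 1, 2, 3, 4, 6}) = 5
G(32) = mex({1, 2, 3, 4, 7}) = 0
G(33) = mex({0, 3, 7}) = 1
G(34) = mex({0, 2, 3, 5, 7}) = 1
G(35) = mex({0, 2, 3, 5, 6}) = 1
G(36) = mex({0, 1, 2, 5, 6}) = 3
G(37) = mex({0, 1, 2, 4, 5, 6}) = 3
G(38) = mex({0, 1, 2, 4}) = 3
G(39) = mex({0, 1, 2, 3, 4, 7}) = 5
G(40) = mex({0, 1, 2, 3, 4, 5, 7}) = 6
G(41) = mex({0, 1, 2, 3, 5, 7}) = 4
G(42) = mex({0, 1, 2, 3, 5, 6, 7}) = 4
G(43) = mex({0, 2, 3, 5, 6}) = 1
G(44) = mex({1, 2, 3, 4, 5, 6}) = 0
G(45) = mex({0, 1, 2, 3, 4, 6, 7}) = 5
Therefore G(45) = 5.

5


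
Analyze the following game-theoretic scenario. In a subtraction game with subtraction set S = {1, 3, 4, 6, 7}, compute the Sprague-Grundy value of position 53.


The subtraction set is S = {1, 3, 4, 6, 7}.
G(k) = mex{ G(k - s) : s in S, s <= k }. We compute iteratively: G(0) = 0.
G(1) = mex({0}) = 1
G(2) = mex({1}) = 0
G(3) = mex({0}) = 1
G(4) = mex({0, 1}) = 2
G(5) = mex({0, 1, 2}) = 3
G(6) = mex({0, 1, 3}) = 2
G(7) = mex({0, 1, 2}) = 3
G(8) = mex({0, 1, 2, 3}) = 4
G(9) = mex({0, 1, 2, 3, 4}) = 5
G(10) = mex({1, 2, 3, 5}) = 0
G(11) = mex({0, 2, 3, 4}) = 1
G(12) = mex({1, 2, 3, 4, 5}) = 0
G(13) = mex({0, 2, 3, 5}) = 1
G(14) = mex({0, 1, 3, 4}) = 2
G(15) = mex({0, 1, 2, 4, 5}) = 3
G(16) = mex({0, 1, 3, 5}) = 2
Observe that G(10)..G(16) = 0, 1, 0, 1, 2, 3, 2 repeats G(0)..G(6) = 0, 1, 0, 1, 2, 3, 2.
For k >= max(S) = 7, G(k) is determined by the previous 7 values G(k-7)..G(k-1); a window of 7 consecutive values has recurred shifted by 10, so by induction G(k + 10) = G(k) for all k >= 0: the sequence is periodic from the start with period 10.
One period: G(0..9) = 0, 1, 0, 1, 2, 3, 2, 3, 4, 5.
53 mod 10 = 3, so G(53) = G(3) = 1.

1


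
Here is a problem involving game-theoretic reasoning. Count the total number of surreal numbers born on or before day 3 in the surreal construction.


Day 0: {|} = 0 is born. Count = 1.
Day n: the number of surreal numbers born by day n is 2^(n+1) - 1.
By day 0: 2^1 - 1 = 1
By day 1: 2^2 - 1 = 3
By day 2: 2^3 - 1 = 7
By day 3: 2^4 - 1 = 15
By day 3: 15 surreal numbers.

15


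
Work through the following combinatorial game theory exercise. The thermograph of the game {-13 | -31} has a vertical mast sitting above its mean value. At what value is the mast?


Game = {-13 | -31}, a switch {a | b} with numbers a > b.
Its thermograph has left wall a - t and right wall b + t, which meet at t = (a - b)/2, where both equal (a + b)/2. So the mast (mean value) is at (a + b)/2.
Mean = (-13 + (-31))/2 = -44/2 = -22

-22


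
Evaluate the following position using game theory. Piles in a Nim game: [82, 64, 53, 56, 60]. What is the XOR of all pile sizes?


We need the XOR (exclusive or) of all pile sizes.
After XOR-ing pile 1 (size 82): 0 XOR 82 = 82
After XOR-ing pile 2 (size 64): 82 XOR 64 = 18
After XOR-ing pile 3 (size 53): 18 XOR 53 = 39
After XOR-ing pile 4 (size 56): 39 XOR 56 = 31
After XOR-ing pile 5 (size 60): 31 XOR 60 = 35
The Nim-value of this position is 35.

35


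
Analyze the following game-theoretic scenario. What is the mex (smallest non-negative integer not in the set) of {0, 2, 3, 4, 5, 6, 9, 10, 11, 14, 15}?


Set = {0, 2, 3, 4, 5, 6, 9, 10, 11, 14, 15}
0 is in the set.
1 is NOT in the set. This is the mex.
mex = 1

1


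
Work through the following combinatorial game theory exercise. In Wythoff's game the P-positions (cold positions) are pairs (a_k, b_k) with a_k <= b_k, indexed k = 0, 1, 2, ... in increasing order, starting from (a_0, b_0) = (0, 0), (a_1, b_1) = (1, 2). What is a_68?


By Wythoff's theorem, a_k = floor(k * phi) and b_k = floor(k * phi^2) = a_k + k, where phi = (1 + sqrt(5))/2 is the golden ratio.
phi = (1 + sqrt(5))/2 = 1.618034
k = 68
k * phi = 68 * 1.618034 = 110.026311
a_68 = floor(k * phi) = 110

110


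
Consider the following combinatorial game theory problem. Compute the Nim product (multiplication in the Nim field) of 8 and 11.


Nim multiplication is bilinear over XOR: (u XOR v) * w = (u*w) XOR (v*w).
So we split each operand into its bit components and XOR the pairwise Nim products.
8 = 8 (as XOR of powers of 2).
11 = 1 + 2 + 8 (as XOR of powers of 2).
Using the standard Nim-product table on single bits:
  2*2 = 3,   2*4 = 8,   2*8 = 12,
  4*4 = 6,   4*8 = 11,  8*8 = 13,
and  1*x = x (identity), k*l = l*k (commutative).
Pairwise Nim products:
  8 * 1 = 8
  8 * 2 = 12
  8 * 8 = 13
XOR them: 8 XOR 12 XOR 13 = 9.
Result: 8 * 11 = 9 (in Nim).

9


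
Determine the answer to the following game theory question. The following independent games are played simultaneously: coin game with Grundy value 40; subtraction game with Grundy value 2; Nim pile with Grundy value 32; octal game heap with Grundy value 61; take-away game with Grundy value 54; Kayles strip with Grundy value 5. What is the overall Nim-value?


By the Sprague-Grundy theorem, the Grundy value of a sum of games is the XOR of individual Grundy values.
coin game: Grundy value = 40. Running XOR: 0 XOR 40 = 40
subtraction game: Grundy value = 2. Running XOR: 40 XOR 2 = 42
Nim pile: Grundy value = 32. Running XOR: 42 XOR 32 = 10
octal game heap: Grundy value = 61. Running XOR: 10 XOR 61 = 55
take-away game: Grundy value = 54. Running XOR: 55 XOR 54 = 1
Kayles strip: Grundy value = 5. Running XOR: 1 XOR 5 = 4
The combined Grundy value is 4.

4


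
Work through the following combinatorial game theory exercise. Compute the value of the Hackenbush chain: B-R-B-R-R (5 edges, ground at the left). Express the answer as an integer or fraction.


Edges (from ground): B-R-B-R-R
By Berlekamp's sign-expansion rule, a Blue-Red Hackenbush stalk has the value of the surreal number whose sign sequence is the edge sequence with B -> + and R -> -.
Sign sequence: +-+--
Trace the sign expansion in the surreal number tree, starting from 0:
Edge 1: B (sign +) -> bounds (0, +inf), value = 1
Edge 2: R (sign -) -> bounds (0, 1), value = 1/2
Edge 3: B (sign +) -> bounds (1/2, 1), value = 3/4
Edge 4: R (sign -) -> bounds (1/2, 3/4), value = 5/8
Edge 5: R (sign -) -> bounds (1/2, 5/8), value = 9/16
Game value = 9/16

9/16


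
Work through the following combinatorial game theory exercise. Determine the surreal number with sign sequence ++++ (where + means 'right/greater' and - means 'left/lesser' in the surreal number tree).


Sign expansion: ++++
Rule: track bounds (lo, hi), initially (-inf, +inf). On '+', the current value becomes lo and we move to the simplest number in (value, hi): value + 1 if hi = +inf, otherwise the midpoint (value + hi)/2. On '-', the current value becomes hi and we move to value - 1 if lo = -inf, otherwise the midpoint (lo + value)/2.
Start at 0.
Step 1: sign = +, move right. Bounds: (0, +inf). Value = 1
Step 2: sign = +, move right. Bounds: (1, +inf). Value = 2
Step 3: sign = +, move right. Bounds: (2, +inf). Value = 3
Step 4: sign = +, move right. Bounds: (3, +inf). Value = 4
The surreal number with sign expansion ++++ is 4.

4


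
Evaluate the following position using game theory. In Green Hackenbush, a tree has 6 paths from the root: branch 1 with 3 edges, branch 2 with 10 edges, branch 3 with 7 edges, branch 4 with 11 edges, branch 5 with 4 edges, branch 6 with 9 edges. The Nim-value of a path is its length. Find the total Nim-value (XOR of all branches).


The tree has 6 branches from the ground vertex.
In Green Hackenbush, the Nim-value of a simple path of length k is k.
Branch 1: length 3, Nim-value = 3
Branch 2: length 10, Nim-value = 10
Branch 3: length 7, Nim-value = 7
Branch 4: length 11, Nim-value = 11
Branch 5: length 4, Nim-value = 4
Branch 6: length 9, Nim-value = 9
Total Nim-value = XOR of all branch values:
0 XOR 3 = 3
3 XOR 10 = 9
9 XOR 7 = 14
14 XOR 11 = 5
5 XOR 4 = 1
1 XOR 9 = 8
Nim-value of the tree = 8

8


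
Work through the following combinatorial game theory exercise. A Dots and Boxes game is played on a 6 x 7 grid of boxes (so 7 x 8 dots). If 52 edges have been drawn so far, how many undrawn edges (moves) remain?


Grid: 6 x 7 boxes, i.e. 7 rows and 8 columns of dots.
Horizontal edges: (rows + 1) * cols = 7 * 7 = 49
Vertical edges: rows * (cols + 1) = 6 * 8 = 48
Total edges: 49 + 48 = 97
Edges drawn: 52
Remaining: 97 - 52 = 45

45


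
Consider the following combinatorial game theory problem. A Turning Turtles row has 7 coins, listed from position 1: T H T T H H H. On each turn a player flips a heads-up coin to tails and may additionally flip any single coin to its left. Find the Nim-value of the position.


Coins: T H T T H H H
Key fact: a single head at position k behaves exactly like a Nim heap of size k (turning it to T and optionally flipping a coin at j < k corresponds to moving the heap from k to j, or to 0), and heads combine as a disjunctive sum (two heads at the same place would cancel, matching j XOR j = 0). So the Nim-value is the XOR of the 1-indexed positions of the heads.
Face-up positions (1-indexed): [2, 5, 6, 7]
XOR 0 with 2: 0 XOR 2 = 2
XOR 2 with 5: 2 XOR 5 = 7
XOR 7 with 6: 7 XOR 6 = 1
XOR 1 with 7: 1 XOR 7 = 6
Nim-value = 6

6


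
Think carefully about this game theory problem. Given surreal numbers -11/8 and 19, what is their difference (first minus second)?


x = -11/8, y = 19
Converting to common denominator: 8
x = -11/8, y = 152/8
x - y = -11/8 - 19 = -163/8

-163/8


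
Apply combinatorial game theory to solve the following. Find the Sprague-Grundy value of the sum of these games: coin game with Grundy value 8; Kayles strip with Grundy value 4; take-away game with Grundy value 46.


By the Sprague-Grundy theorem, the Grundy value of a sum of games is the XOR of individual Grundy values.
coin game: Grundy value = 8. Running XOR: 0 XOR 8 = 8
Kayles strip: Grundy value = 4. Running XOR: 8 XOR 4 = 12
take-away game: Grundy value = 46. Running XOR: 12 XOR 46 = 34
The combined Grundy value is 34.

34


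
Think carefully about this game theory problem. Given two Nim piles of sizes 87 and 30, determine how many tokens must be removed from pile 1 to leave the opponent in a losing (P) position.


Piles: 87 and 30
Current XOR: 87 XOR 30 = 73 (non-zero, so this is an N-position).
To make the XOR zero, we need to find a move that balances the piles.
For pile 1 (size 87): target = 87 XOR 73 = 30
We reduce pile 1 from 87 to 30.
Tokens removed: 87 - 30 = 57
Verification: 30 XOR 30 = 0

57


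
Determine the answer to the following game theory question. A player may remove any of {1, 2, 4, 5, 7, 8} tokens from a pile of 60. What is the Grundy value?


The subtraction set is S = {1, 2, 4, 5, 7, 8}.
G(k) = mex{ G(k - s) : s in S, s <= k }. We compute iteratively: G(0) = 0.
G(1) = mex({0}) = 1
G(2) = mex({0, 1}) = 2
G(3) = mex({1, 2}) = 0
G(4) = mex({0, 2}) = 1
G(5) = mex({0, 1}) = 2
G(6) = mex({1, 2}) = 0
G(7) = mex({0, 2}) = 1
G(8) = mex({0, 1}) = 2
G(9) = mex({1, 2}) = 0
G(10) = mex({0, 2}) = 1
Observe that G(3)..G(10) = 0, 1, 2, 0, 1, 2, 0, 1 repeats G(0)..G(7) = 0, 1, 2, 0, 1, 2, 0, 1.
For k >= max(S) = 8, G(k) is determined by the previous 8 values G(k-8)..G(k-1); a window of 8 consecutive values has recurred shifted by 3, so by induction G(k + 3) = G(k) for all k >= 0: the sequence is periodic from the start with period 3.
One period: G(0..2) = 0, 1, 2.
60 mod 3 = 0, so G(60) = G(0) = 0.

0


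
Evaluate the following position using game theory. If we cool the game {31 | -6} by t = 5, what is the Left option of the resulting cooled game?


Original game: {31 | -6} (a switch {a | b} with a > b).
Cooling by t (for t below the temperature (a - b)/2 = 37/2) taxes each move by t: {a | b} cooled by t is {a - t | b + t}.
Cooling amount: t = 5
Cooled Left option: 31 - 5 = 26
Cooled Right option: -6 + 5 = -1
Cooled game: {26 | -1}
Left option = 26

26


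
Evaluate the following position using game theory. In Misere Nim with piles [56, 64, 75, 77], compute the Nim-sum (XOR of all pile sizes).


We need the XOR (exclusive or) of all pile sizes.
After XOR-ing pile 1 (size 56): 0 XOR 56 = 56
After XOR-ing pile 2 (size 64): 56 XOR 64 = 120
After XOR-ing pile 3 (size 75): 120 XOR 75 = 51
After XOR-ing pile 4 (size 77): 51 XOR 77 = 126
The Nim-value of this position is 126.

126


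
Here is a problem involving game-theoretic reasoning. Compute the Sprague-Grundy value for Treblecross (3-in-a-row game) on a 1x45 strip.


Treblecross: place X on empty cells; 3-in-a-row wins.
Playing within two cells of an existing X lets the opponent win at once, so sensible play treats the cells i-2..i+2 around each X as dead. The player left with no safe cell loses, so this is a normal-play take-away game on strips of safe cells.
Placing X at cell i (0-indexed) of a strip of k safe cells leaves independent strips of sizes max(0, i-2) and max(0, k-i-3). Hence G(k) = mex{ G(max(0,i-2)) XOR G(max(0,k-i-3)) : 0 <= i < k }, with G(0) = 0.
G(1): splits (0,0):0^0=0 -> mex({0}) = 1
G(2): splits (0,0):0^0=0 -> mex({0}) = 1
G(3): splits (0,0):0^0=0 -> mex({0}) = 1
G(4): splits (0,1):0^1=1 (0,0):0^0=0 -> mex({0, 1}) = 2
G(5): splits (0,2):0^1=1 (0,1):0^1=1 (0,0):0^0=0 -> mex({0, 1}) = 2
G(6) = mex({1}) = 0
G(7) = mex({0, 1, 2}) = 3
G(8) = mex({0, 1, 2}) = 3
G(9) = mex({0, 2}) = 1
G(10) = mex({0, 2, 3}) = 1
G(11) = mex({0, 3}) = 1
G(12) = mex({1, 3}) = 0
G(13) = mex({0, 1, 2, 3}) = 4
G(14) = mex({0, 1, 2}) = 3
G(15) = mex({0, 1, 2}) = 3
G(16) = mex({0, 1, 2, 4}) = 3
G(17) = mex({0, 1, 3, 4}) = 2
G(18) = mex({0, 1, 3, 4}) = 2
G(19) = mex({0, 1, 3, 5}) = 2
G(20) = mex({0, 1, 2, 3, 5}) = 4
G(21) = mex({0, 1, 2, 3, 5}) = 4
G(22) = mex({1, 2, 6}) = 0
G(23) = mex({0, 1, 2, 3, 4, 6}) = 5
G(24) = mex({0, 1, 2, 3, 4}) = 5
G(25) = mex({0, 1, 3, 4, 7}) = 2
G(26) = mex({0, 1, 3, 4, 5, 7}) = 2
G(27) = mex({0, 1, 3, 5}) = 2
G(28) = mex({0, 1, 2, 5}) = 3
G(29) = mex({0, 1, 2, 4, 5, 6}) = 3
G(30) = mex({1, 2, 4, 6}) = 0
G(31) = mex({0, 1, 2, 3, 4, 6}) = 5
G(32) = mex({1, 2, 3, 4, 7}) = 0
G(33) = mex({0, 3, 7}) = 1
G(34) = mex({0, 2, 3, 5, 7}) = 1
G(35) = mex({0, 2, 3, 5, 6}) = 1
G(36) = mex({0, 1, 2, 5, 6}) = 3
G(37) = mex({0, 1, 2, 4, 5, 6}) = 3
G(38) = mex({0, 1, 2, 4}) = 3
G(39) = mex({0, 1, 2, 3, 4, 7}) = 5
G(40) = mex({0, 1, 2, 3, 4, 5, 7}) = 6
G(41) = mex({0, 1, 2, 3, 5, 7}) = 4
G(42) = mex({0, 1, 2, 3, 5, 6, 7}) = 4
G(43) = mex({0, 2, 3, 5, 6}) = 1
G(44) = mex({1, 2, 3, 4, 5, 6}) = 0
G(45) = mex({0, 1, 2, 3, 4, 6, 7}) = 5
Therefore G(45) = 5.

5


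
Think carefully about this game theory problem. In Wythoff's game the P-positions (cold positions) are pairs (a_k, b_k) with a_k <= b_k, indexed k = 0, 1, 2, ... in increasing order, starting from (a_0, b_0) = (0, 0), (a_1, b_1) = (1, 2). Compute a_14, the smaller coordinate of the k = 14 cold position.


By Wythoff's theorem, a_k = floor(k * phi) and b_k = floor(k * phi^2) = a_k + k, where phi = (1 + sqrt(5))/2 is the golden ratio.
phi = (1 + sqrt(5))/2 = 1.618034
k = 14
k * phi = 14 * 1.618034 = 22.652476
a_14 = floor(k * phi) = 22

22


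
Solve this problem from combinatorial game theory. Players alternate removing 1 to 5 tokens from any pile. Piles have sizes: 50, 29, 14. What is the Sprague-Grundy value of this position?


Subtraction set: {1, 2, 3, 4, 5}
For this subtraction set, G(n) = n mod 6 (period = max + 1 = 6).
Pile 1 (size 50): G(50) = 50 mod 6 = 2
Pile 2 (size 29): G(29) = 29 mod 6 = 5
Pile 3 (size 14): G(14) = 14 mod 6 = 2
Total Grundy value = XOR of all: 2 XOR 5 XOR 2 = 5

5


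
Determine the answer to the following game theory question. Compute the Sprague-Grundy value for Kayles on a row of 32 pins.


Kayles: a move removes 1 or 2 adjacent pins from a contiguous row.
Removing pins from a row of k leaves two independent rows (a, b) with a + b = k - 1 (one pin) or a + b = k - 2 (two pins); an end removal gives a = 0.
By Sprague-Grundy, G(k) = mex{ G(a) XOR G(b) } over all these splits. G(0) = 0.
G(1): splits (0,0):0^0=0 -> mex({0}) = 1
G(2): splits (0,1):0^1=1 (0,0):0^0=0 -> mex({0, 1}) = 2
G(3): splits (0,2):0^2=2 (1,1):1^1=0 (0,1):0^1=1 -> mex({0, 1, 2}) = 3
G(4): splits (0,3):0^3=3 (1,2):1^2=3 (0,2):0^2=2 (1,1):1^1=0 -> mex({0, 2, 3}) = 1
G(5): splits (0,4):0^1=1 (1,3):1^3=2 (2,2):2^2=0 (0,3):0^3=3 (1,2):1^2=3 -> mex({0, 1, 2, 3}) = 4
G(6) = mex({0, 1, 2, 4}) = 3
G(7) = mex({0, 1, 3, 4, 5}) = 2
G(8) = mex({0, 2, 3, 5, 6}) = 1
G(9) = mex({0, 1, 2, 3, 6, 7}) = 4
G(10) = mex({0, 1, 3, 4, 5, 7}) = 2
G(11) = mex({0, 1, 2, 3, 4, 5}) = 6
G(12) = mex({0, 1, 2, 3, 5, 6, 7}) = 4
G(13) = mex({0, 2, 3, 4, 6, 7}) = 1
G(14) = mex({0, 1, 4, 5, 6, 7}) = 2
G(15) = mex({0, 1, 2, 3, 4, 5, 6}) = 7
G(16) = mex({0, 2, 3, 5, 6, 7}) = 1
G(17) = mex({0, 1, 2, 3, 5, 6, 7}) = 4
G(18) = mex({0, 1, 2, 4, 5, 6}) = 3
G(19) = mex({0, 1, 3, 4, 5, 7}) = 2
G(20) = mex({0, 2, 3, 4, 5, 6, 7}) = 1
G(21) = mex({0, 1, 2, 3, 5, 6, 7}) = 4
G(22) = mex({0, 1, 2, 3, 4, 5, 7}) = 6
G(23) = mex({0, 1, 2, 3, 4, 5, 6}) = 7
G(24) = mex({0, 1, 2, 3, 5, 6, 7}) = 4
G(25) = mex({0, 2, 3, 4, 6, 7}) = 1
G(26) = mex({0, 1, 3, 4, 5, 6, 7}) = 2
G(27) = mex({0, 1, 2, 3, 4, 5, 6, 7}) = 8
G(28) = mex({0, 1, 2, 3, 4, 6, 7, 8}) = 5
G(29) = mex({0, 1, 2, 3, 5, 6, 7, 8, 9}) = 4
G(30) = mex({0, 1, 2, 3, 4, 5, 6, 9, 10}) = 7
G(31) = mex({0, 1, 3, 4, 5, 7, 10, 11}) = 2
G(32) = mex({0, 2, 3, 4, 5, 6, 7, 9, 11}) = 1
Therefore G(32) = 1.

1


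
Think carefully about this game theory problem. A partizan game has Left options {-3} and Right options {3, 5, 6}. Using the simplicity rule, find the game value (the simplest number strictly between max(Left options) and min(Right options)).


Left options: {-3}, max = -3
Right options: {3, 5, 6}, min = 3
All options are numbers and max(Left) < min(Right), so by the simplicity theorem the value is the simplest (earliest-born) number strictly between -3 and 3.
Integers -2 through 2 all lie strictly between -3 and 3.
Among integers, the simplest (lowest birthday = smallest |n|; 0 is born on day 0, +-n on day n) is 0.
No non-integer in the interval can be simpler: if x is a non-integer in the interval, then floor(x) or ceil(x) also lies in the interval (the interval contains an integer), and both are proper prefixes of x's sign expansion, i.e. born earlier. So the game value is 0.
Game value = 0

0


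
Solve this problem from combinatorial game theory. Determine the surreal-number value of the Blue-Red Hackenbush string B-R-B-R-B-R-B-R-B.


Edges (from ground): B-R-B-R-B-R-B-R-B
By Berlekamp's sign-expansion rule, a Blue-Red Hackenbush stalk has the value of the surreal number whose sign sequence is the edge sequence with B -> + and R -> -.
Sign sequence: +-+-+-+-+
Trace the sign expansion in the surreal number tree, starting from 0:
Edge 1: B (sign +) -> bounds (0, +inf), value = 1
Edge 2: R (sign -) -> bounds (0, 1), value = 1/2
Edge 3: B (sign +) -> bounds (1/2, 1), value = 3/4
Edge 4: R (sign -) -> bounds (1/2, 3/4), value = 5/8
Edge 5: B (sign +) -> bounds (5/8, 3/4), value = 11/16
Edge 6: R (sign -) -> bounds (5/8, 11/16), value = 21/32
Edge 7: B (sign +) -> bounds (21/32, 11/16), value = 43/64
Edge 8: R (sign -) -> bounds (21/32, 43/64), value = 85/128
Edge 9: B (sign +) -> bounds (85/128, 43/64), value = 171/256
Game value = 171/256

171/256


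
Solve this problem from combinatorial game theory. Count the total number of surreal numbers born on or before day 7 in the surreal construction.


Day 0: {|} = 0 is born. Count = 1.
Day n: the number of surreal numbers born by day n is 2^(n+1) - 1.
By day 0: 2^1 - 1 = 1
By day 1: 2^2 - 1 = 3
By day 2: 2^3 - 1 = 7
By day 3: 2^4 - 1 = 15
By day 4: 2^5 - 1 = 31
By day 5: 2^6 - 1 = 63
By day 6: 2^7 - 1 = 127
By day 7: 2^8 - 1 = 255
By day 7: 255 surreal numbers.

255


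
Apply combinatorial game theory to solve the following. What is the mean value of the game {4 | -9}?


Game = {4 | -9}, a switch {a | b} with numbers a > b.
Its thermograph has left wall a - t and right wall b + t, which meet at t = (a - b)/2, where both equal (a + b)/2. So the mast (mean value) is at (a + b)/2.
Mean = (4 + (-9))/2 = -5/2 = -5/2

-5/2


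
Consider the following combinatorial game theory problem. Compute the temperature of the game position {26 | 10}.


The game is {26 | 10}, a switch {a | b} with numbers a > b.
Cooling {a | b} by t gives {a - t | b + t}, which stops being hot when a - t = b + t, i.e. at t = (a - b)/2. So the temperature of a switch is (a - b)/2.
Temperature = (Left option - Right option) / 2
= (26 - (10)) / 2
= 16 / 2
= 8

8


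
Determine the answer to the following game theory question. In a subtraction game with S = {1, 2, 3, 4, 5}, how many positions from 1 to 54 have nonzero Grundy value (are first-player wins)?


Subtraction set S = {1, 2, 3, 4, 5}, so G(n) = n mod 6.
G(n) = 0 when n is a multiple of 6.
Multiples of 6 in [1, 54]: 9
N-positions (nonzero Grundy) = 54 - 9 = 45

45
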